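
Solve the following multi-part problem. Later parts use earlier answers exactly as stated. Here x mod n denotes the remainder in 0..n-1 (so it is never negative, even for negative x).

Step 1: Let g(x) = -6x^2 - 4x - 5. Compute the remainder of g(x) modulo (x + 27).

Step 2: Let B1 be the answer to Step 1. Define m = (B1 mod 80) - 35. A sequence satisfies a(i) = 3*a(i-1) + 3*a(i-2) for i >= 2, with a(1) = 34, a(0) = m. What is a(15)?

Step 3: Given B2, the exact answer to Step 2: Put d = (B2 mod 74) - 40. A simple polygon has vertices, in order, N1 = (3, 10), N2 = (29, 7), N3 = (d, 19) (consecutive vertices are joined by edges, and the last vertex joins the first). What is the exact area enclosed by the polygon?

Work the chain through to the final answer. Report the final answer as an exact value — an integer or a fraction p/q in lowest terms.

Step 1: remainder = value at the root: -6*(-27)^2 - 4*(-27)^1 - 5 = (-4374) + (108) + (-5) = -4271; answer -4271
Step 2: B1 = -4271; m = 14; a(2) = 3*(34) + 3*(14) = 144; iterating: a(2)=144, a(3)=534, a(4)=2034, a(5)=7704, a(6)=29214, a(7)=110754, a(8)=419904, a(9)=1591974, a(10)=6035634, a(11)=22882824, a(12)=86755374, a(13)=328914594, a(14)=1247009904, a(15)=4727773494; answer 4727773494
Step 3: B2 = 4727773494; d = -40; cross terms: (3*7 - 29*10)=-269, (29*19 - -40*7)=831, (-40*10 - 3*19)=-457; twice the area = |105| = 105; area = 105/2; answer 105/2

105/2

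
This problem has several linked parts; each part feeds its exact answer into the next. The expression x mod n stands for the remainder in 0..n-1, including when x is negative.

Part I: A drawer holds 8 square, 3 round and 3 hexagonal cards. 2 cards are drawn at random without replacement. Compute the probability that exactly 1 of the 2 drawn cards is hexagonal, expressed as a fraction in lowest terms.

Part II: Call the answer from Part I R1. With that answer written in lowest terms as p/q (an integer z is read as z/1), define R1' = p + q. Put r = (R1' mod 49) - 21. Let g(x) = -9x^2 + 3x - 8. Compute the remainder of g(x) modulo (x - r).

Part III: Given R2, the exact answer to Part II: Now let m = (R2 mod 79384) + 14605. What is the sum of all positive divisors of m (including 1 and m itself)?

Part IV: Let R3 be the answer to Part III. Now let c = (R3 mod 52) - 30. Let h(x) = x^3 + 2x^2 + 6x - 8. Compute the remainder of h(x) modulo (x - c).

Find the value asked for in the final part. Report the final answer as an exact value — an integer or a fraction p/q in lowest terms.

-9820

Part I: total draws C(14,2) = 91; favorable C(3,1)*C(11,1) = 33; P = 33/91; answer 33/91
Part II: R1 = 33/91; threaded value p + q = 124; r = 5; remainder = value at the root: -9*(5)^2 + 3*(5)^1 - 8 = (-225) + (15) + (-8) = -218; answer -218
Part III: R2 = -218; m = 93771; 93771 = 3^3 * 23 * 151; sigma = (1 + 3 + 9 + 27) * (1 + 23) * (1 + 151) = 40 * 24 * 152 = 145920; answer 145920
Part IV: R3 = 145920; c = -22; remainder = value at the root: 1*(-22)^3 + 2*(-22)^2 + 6*(-22)^1 - 8 = (-10648) + (968) + (-132) + (-8) = -9820; answer -9820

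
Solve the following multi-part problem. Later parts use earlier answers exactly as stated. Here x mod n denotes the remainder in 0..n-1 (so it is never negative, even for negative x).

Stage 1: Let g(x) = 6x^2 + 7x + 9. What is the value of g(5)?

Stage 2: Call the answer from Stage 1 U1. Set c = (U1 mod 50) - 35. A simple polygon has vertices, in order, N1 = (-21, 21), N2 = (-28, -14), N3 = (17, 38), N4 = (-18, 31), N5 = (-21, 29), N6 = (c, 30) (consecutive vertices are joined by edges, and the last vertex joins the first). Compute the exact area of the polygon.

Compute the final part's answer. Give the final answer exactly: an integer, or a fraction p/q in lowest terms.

662

Stage 1: 6*(5)^2 + 7*(5)^1 + 9 = (150) + (35) + (9) = 194; answer 194
Stage 2: U1 = 194; c = 9; cross terms: (-21*-14 - -28*21)=882, (-28*38 - 17*-14)=-826, (17*31 - -18*38)=1211, (-18*29 - -21*31)=129, (-21*30 - 9*29)=-891, (9*21 - -21*30)=819; twice the area = |1324| = 1324; area = 662; answer 662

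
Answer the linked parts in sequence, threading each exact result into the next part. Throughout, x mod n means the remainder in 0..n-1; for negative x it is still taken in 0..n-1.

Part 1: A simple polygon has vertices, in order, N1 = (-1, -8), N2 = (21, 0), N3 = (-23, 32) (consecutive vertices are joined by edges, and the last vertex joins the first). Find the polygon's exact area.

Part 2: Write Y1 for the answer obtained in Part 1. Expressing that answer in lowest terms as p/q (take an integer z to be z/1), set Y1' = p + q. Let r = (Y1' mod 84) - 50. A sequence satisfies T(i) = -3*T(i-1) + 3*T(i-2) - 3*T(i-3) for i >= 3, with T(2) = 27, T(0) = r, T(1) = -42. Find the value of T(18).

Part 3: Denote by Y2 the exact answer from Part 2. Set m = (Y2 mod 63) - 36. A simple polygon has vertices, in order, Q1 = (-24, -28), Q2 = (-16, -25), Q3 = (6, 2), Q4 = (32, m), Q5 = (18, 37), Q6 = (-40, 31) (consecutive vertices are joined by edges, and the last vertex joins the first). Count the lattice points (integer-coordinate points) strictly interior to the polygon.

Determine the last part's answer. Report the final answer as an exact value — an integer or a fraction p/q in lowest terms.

Part 1: cross terms: (-1*0 - 21*-8)=168, (21*32 - -23*0)=672, (-23*-8 - -1*32)=216; twice the area = |1056| = 1056; area = 528; answer 528
Part 2: Y1 = 528; threaded value p + q = 529; r = -25; T(3) = -3*(27) + 3*(-42) - 3*(-25) = -132; iterating: T(3)=-132, T(4)=603, T(5)=-2286, T(6)=9063, T(7)=-35856, T(8)=141615, T(9)=-559602, T(10)=2211219, T(11)=-8737308, T(12)=34524387, T(13)=-136418742, T(14)=539041311, T(15)=-2129953320, T(16)=8416240119, T(17)=-33255704250, T(18)=131405693067; answer 131405693067
Part 3: Y2 = 131405693067; m = 18; cross terms: (-24*-25 - -16*-28)=152, (-16*2 - 6*-25)=118, (6*18 - 32*2)=44, (32*37 - 18*18)=860, (18*31 - -40*37)=2038, (-40*-28 - -24*31)=1864; twice the area = |5076| = 5076; area = 2538; boundary points = 1 + 1 + 2 + 1 + 2 + 1 = 8; strictly interior points = area - boundary/2 + 1 = 2535; answer 2535

2535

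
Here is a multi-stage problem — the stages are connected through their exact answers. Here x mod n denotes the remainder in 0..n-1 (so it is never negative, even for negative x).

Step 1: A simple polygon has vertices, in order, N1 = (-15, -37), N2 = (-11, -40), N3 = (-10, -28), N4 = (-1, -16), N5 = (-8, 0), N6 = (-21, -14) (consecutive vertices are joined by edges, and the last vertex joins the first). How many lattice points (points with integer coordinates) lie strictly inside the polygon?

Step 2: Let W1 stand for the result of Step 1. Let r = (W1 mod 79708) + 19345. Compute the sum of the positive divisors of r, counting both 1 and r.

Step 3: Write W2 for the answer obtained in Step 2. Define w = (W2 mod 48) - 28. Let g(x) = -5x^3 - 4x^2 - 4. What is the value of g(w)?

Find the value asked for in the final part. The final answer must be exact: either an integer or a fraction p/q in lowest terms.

106620

Step 1: cross terms: (-15*-40 - -11*-37)=193, (-11*-28 - -10*-40)=-92, (-10*-16 - -1*-28)=132, (-1*0 - -8*-16)=-128, (-8*-14 - -21*0)=112, (-21*-37 - -15*-14)=567; twice the area = |784| = 784; area = 392; boundary points = 1 + 1 + 3 + 1 + 1 + 1 = 8; strictly interior points = area - boundary/2 + 1 = 389; answer 389
Step 2: W1 = 389; r = 19734; 19734 = 2 * 3 * 11 * 13 * 23; sigma = (1 + 2) * (1 + 3) * (1 + 11) * (1 + 13) * (1 + 23) = 3 * 4 * 12 * 14 * 24 = 48384; answer 48384
Step 3: W2 = 48384; w = -28; -5*(-28)^3 - 4*(-28)^2 - 4 = (109760) + (-3136) + (-4) = 106620; answer 106620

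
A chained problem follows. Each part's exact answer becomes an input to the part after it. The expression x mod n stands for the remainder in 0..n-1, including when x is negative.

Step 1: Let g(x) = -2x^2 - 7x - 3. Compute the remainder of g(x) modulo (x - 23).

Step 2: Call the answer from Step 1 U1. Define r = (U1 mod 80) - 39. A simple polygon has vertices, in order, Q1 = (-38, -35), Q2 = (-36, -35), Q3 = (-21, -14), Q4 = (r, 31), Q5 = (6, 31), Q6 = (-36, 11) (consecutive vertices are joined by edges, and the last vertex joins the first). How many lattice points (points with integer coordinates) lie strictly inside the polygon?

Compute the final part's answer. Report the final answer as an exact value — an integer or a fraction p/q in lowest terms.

Step 1: remainder = value at the root: -2*(23)^2 - 7*(23)^1 - 3 = (-1058) + (-161) + (-3) = -1222; answer -1222
Step 2: U1 = -1222; r = 19; cross terms: (-38*-35 - -36*-35)=70, (-36*-14 - -21*-35)=-231, (-21*31 - 19*-14)=-385, (19*31 - 6*31)=403, (6*11 - -36*31)=1182, (-36*-35 - -38*11)=1678; twice the area = |2717| = 2717; area = 2717/2; boundary points = 2 + 3 + 5 + 13 + 2 + 2 = 27; strictly interior points = area - boundary/2 + 1 = 1346; answer 1346

1346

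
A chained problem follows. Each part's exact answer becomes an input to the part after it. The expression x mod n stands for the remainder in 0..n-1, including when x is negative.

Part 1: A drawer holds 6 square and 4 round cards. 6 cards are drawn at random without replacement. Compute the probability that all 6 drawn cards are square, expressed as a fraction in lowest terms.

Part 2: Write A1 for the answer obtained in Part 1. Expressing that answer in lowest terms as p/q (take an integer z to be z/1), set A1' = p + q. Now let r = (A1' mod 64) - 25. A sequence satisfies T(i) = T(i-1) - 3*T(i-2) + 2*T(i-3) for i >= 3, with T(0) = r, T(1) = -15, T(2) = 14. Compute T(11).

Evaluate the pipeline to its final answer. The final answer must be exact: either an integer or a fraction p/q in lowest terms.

2958

Part 1: total draws C(10,6) = 210; favorable C(6,6) = 1; P = 1/210; answer 1/210
Part 2: A1 = 1/210; threaded value p + q = 211; r = -6; T(3) = 1*(14) - 3*(-15) + 2*(-6) = 47; iterating: T(3)=47, T(4)=-25, T(5)=-138, T(6)=31, T(7)=395, T(8)=26, T(9)=-1097, T(10)=-385, T(11)=2958; answer 2958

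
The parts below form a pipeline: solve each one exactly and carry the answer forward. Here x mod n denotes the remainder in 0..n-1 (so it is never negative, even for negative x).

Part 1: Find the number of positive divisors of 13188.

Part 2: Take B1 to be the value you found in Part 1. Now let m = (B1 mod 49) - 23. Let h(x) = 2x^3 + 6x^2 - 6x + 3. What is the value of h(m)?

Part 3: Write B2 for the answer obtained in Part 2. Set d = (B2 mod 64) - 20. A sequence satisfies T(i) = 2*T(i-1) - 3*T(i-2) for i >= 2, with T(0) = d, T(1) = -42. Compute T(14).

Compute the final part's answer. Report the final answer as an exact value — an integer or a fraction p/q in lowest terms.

Part 1: 13188 = 2^2 * 3 * 7 * 157; number of divisors = (2+1) * (1+1) * (1+1) * (1+1) = 24; answer 24
Part 2: B1 = 24; m = 1; 2*(1)^3 + 6*(1)^2 - 6*(1)^1 + 3 = (2) + (6) + (-6) + (3) = 5; answer 5
Part 3: B2 = 5; d = -15; T(2) = 2*(-42) - 3*(-15) = -39; iterating: T(2)=-39, T(3)=48, T(4)=213, T(5)=282, T(6)=-75, T(7)=-996, T(8)=-1767, T(9)=-546, T(10)=4209, T(11)=10056, T(12)=7485, T(13)=-15198, T(14)=-52851; answer -52851

-52851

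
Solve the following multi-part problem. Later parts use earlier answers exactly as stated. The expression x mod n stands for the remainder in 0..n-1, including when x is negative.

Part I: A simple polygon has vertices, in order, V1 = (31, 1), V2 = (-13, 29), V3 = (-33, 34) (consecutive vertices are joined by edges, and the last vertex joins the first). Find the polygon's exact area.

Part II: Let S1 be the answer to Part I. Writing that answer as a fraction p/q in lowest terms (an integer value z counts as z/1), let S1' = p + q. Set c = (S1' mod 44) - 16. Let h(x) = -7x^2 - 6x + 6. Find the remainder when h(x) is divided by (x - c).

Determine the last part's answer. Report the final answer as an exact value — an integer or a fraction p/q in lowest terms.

-3835

Part I: cross terms: (31*29 - -13*1)=912, (-13*34 - -33*29)=515, (-33*1 - 31*34)=-1087; twice the area = |340| = 340; area = 170; answer 170
Part II: S1 = 170; threaded value p + q = 171; c = 23; remainder = value at the root: -7*(23)^2 - 6*(23)^1 + 6 = (-3703) + (-138) + (6) = -3835; answer -3835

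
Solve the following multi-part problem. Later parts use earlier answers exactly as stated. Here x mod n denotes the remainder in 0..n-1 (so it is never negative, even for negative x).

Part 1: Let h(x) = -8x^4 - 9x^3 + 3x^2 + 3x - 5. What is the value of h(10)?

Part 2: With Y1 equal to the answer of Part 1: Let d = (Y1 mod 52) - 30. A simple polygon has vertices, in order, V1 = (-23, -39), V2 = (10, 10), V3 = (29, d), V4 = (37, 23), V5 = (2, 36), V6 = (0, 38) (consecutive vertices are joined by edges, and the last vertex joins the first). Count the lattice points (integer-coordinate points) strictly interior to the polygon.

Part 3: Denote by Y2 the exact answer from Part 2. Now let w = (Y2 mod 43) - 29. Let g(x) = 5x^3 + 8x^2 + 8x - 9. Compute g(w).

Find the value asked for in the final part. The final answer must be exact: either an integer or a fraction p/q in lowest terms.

Part 1: -8*(10)^4 - 9*(10)^3 + 3*(10)^2 + 3*(10)^1 - 5 = (-80000) + (-9000) + (300) + (30) + (-5) = -88675; answer -88675
Part 2: Y1 = -88675; d = 7; cross terms: (-23*10 - 10*-39)=160, (10*7 - 29*10)=-220, (29*23 - 37*7)=408, (37*36 - 2*23)=1286, (2*38 - 0*36)=76, (0*-39 - -23*38)=874; twice the area = |2584| = 2584; area = 1292; boundary points = 1 + 1 + 8 + 1 + 2 + 1 = 14; strictly interior points = area - boundary/2 + 1 = 1286; answer 1286
Part 3: Y2 = 1286; w = 10; 5*(10)^3 + 8*(10)^2 + 8*(10)^1 - 9 = (5000) + (800) + (80) + (-9) = 5871; answer 5871

5871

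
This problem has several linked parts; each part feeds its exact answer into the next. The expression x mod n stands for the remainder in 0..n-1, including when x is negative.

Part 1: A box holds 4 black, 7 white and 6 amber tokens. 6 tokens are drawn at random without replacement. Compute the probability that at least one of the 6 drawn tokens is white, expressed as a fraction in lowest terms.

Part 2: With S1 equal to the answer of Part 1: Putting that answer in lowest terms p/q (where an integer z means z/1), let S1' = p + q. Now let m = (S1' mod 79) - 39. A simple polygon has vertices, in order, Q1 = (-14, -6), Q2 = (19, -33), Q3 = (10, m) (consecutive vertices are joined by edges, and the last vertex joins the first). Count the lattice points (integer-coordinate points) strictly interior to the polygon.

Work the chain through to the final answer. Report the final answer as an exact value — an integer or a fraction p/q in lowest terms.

Part 1: total draws C(17,6) = 12376; complement C(10,6) = 210; favorable 12376 - 210 = 12166; P = 869/884; answer 869/884
Part 2: S1 = 869/884; threaded value p + q = 1753; m = -24; cross terms: (-14*-33 - 19*-6)=576, (19*-24 - 10*-33)=-126, (10*-6 - -14*-24)=-396; twice the area = |54| = 54; area = 27; boundary points = 3 + 9 + 6 = 18; strictly interior points = area - boundary/2 + 1 = 19; answer 19

19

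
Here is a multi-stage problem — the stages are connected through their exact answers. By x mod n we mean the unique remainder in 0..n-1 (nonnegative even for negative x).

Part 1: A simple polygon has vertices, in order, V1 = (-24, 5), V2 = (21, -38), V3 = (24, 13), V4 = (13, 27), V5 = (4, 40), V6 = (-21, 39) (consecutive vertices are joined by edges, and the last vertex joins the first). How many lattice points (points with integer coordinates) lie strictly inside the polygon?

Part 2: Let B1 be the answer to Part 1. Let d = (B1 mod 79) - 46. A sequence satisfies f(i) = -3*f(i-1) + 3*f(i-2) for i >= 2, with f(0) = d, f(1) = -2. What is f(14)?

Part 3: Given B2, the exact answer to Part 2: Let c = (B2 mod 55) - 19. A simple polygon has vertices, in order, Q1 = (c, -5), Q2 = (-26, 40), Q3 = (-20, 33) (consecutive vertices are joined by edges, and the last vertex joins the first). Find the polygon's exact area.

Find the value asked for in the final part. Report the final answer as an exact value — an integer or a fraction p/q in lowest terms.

107

Part 1: cross terms: (-24*-38 - 21*5)=807, (21*13 - 24*-38)=1185, (24*27 - 13*13)=479, (13*40 - 4*27)=412, (4*39 - -21*40)=996, (-21*5 - -24*39)=831; twice the area = |4710| = 4710; area = 2355; boundary points = 1 + 3 + 1 + 1 + 1 + 1 = 8; strictly interior points = area - boundary/2 + 1 = 2352; answer 2352
Part 2: B1 = 2352; d = 15; f(2) = -3*(-2) + 3*(15) = 51; iterating: f(2)=51, f(3)=-159, f(4)=630, f(5)=-2367, f(6)=8991, f(7)=-34074, f(8)=129195, f(9)=-489807, f(10)=1857006, f(11)=-7040439, f(12)=26692335, f(13)=-101198322, f(14)=383671971; answer 383671971
Part 3: B2 = 383671971; c = -18; cross terms: (-18*40 - -26*-5)=-850, (-26*33 - -20*40)=-58, (-20*-5 - -18*33)=694; twice the area = |-214| = 214; area = 107; answer 107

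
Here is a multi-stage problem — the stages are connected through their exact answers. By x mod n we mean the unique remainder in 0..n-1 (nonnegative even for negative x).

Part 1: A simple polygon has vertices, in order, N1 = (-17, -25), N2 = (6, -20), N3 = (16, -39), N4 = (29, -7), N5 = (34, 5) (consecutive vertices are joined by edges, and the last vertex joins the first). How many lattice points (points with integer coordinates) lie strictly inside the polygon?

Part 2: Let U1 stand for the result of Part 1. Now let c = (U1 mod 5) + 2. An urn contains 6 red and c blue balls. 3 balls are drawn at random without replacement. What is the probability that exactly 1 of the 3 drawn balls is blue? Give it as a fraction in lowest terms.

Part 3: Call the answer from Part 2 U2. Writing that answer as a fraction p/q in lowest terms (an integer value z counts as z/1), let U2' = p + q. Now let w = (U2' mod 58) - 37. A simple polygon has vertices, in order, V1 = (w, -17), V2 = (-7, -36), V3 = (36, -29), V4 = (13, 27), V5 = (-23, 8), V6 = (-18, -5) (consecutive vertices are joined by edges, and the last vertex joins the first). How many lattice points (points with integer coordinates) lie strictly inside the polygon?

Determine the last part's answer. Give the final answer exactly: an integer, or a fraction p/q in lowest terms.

2095

Part 1: cross terms: (-17*-20 - 6*-25)=490, (6*-39 - 16*-20)=86, (16*-7 - 29*-39)=1019, (29*5 - 34*-7)=383, (34*-25 - -17*5)=-765; twice the area = |1213| = 1213; area = 1213/2; boundary points = 1 + 1 + 1 + 1 + 3 = 7; strictly interior points = area - boundary/2 + 1 = 604; answer 604
Part 2: U1 = 604; c = 6; total draws C(12,3) = 220; favorable C(6,1)*C(6,2) = 90; P = 9/22; answer 9/22
Part 3: U2 = 9/22; threaded value p + q = 31; w = -6; cross terms: (-6*-36 - -7*-17)=97, (-7*-29 - 36*-36)=1499, (36*27 - 13*-29)=1349, (13*8 - -23*27)=725, (-23*-5 - -18*8)=259, (-18*-17 - -6*-5)=276; twice the area = |4205| = 4205; area = 4205/2; boundary points = 1 + 1 + 1 + 1 + 1 + 12 = 17; strictly interior points = area - boundary/2 + 1 = 2095; answer 2095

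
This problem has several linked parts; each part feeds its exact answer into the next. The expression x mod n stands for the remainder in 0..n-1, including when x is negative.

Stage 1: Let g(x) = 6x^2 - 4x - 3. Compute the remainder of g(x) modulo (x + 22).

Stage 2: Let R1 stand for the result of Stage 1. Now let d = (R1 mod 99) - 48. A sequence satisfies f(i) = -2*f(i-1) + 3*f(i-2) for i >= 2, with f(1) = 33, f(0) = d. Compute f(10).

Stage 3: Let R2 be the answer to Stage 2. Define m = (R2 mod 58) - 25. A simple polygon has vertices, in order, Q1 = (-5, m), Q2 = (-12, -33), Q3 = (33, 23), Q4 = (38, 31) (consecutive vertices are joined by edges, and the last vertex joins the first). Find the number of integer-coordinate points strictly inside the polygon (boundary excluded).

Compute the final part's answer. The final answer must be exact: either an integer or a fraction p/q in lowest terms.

Stage 1: remainder = value at the root: 6*(-22)^2 - 4*(-22)^1 - 3 = (2904) + (88) + (-3) = 2989; answer 2989
Stage 2: R1 = 2989; d = -29; f(2) = -2*(33) + 3*(-29) = -153; iterating: f(2)=-153, f(3)=405, f(4)=-1269, f(5)=3753, f(6)=-11313, f(7)=33885, f(8)=-101709, f(9)=305073, f(10)=-915273; answer -915273
Stage 3: R2 = -915273; m = 0; cross terms: (-5*-33 - -12*0)=165, (-12*23 - 33*-33)=813, (33*31 - 38*23)=149, (38*0 - -5*31)=155; twice the area = |1282| = 1282; area = 641; boundary points = 1 + 1 + 1 + 1 = 4; strictly interior points = area - boundary/2 + 1 = 640; answer 640

640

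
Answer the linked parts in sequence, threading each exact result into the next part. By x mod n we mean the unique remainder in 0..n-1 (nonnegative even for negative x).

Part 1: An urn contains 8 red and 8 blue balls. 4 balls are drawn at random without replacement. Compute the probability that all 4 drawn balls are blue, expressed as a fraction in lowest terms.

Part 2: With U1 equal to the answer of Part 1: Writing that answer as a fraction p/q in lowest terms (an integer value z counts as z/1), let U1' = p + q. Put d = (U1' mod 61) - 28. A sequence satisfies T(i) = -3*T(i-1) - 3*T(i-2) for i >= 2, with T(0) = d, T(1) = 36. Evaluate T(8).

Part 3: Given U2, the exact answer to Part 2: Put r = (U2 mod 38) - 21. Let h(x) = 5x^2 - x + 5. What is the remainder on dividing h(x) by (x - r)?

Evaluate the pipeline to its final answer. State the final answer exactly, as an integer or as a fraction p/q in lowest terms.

Part 1: total draws C(16,4) = 1820; favorable C(8,4) = 70; P = 1/26; answer 1/26
Part 2: U1 = 1/26; threaded value p + q = 27; d = -1; T(2) = -3*(36) - 3*(-1) = -105; iterating: T(2)=-105, T(3)=207, T(4)=-306, T(5)=297, T(6)=27, T(7)=-972, T(8)=2835; answer 2835
Part 3: U2 = 2835; r = 2; remainder = value at the root: 5*(2)^2 - 1*(2)^1 + 5 = (20) + (-2) + (5) = 23; answer 23

23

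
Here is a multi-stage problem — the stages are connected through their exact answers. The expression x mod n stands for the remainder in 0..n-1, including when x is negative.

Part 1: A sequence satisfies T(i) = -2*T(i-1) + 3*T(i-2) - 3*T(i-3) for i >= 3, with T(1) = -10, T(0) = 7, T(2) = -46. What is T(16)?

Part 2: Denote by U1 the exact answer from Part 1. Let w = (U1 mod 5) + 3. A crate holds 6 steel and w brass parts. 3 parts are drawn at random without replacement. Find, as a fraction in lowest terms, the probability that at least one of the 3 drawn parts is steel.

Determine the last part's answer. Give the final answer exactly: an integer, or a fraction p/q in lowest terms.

251/286

Part 1: T(3) = -2*(-46) + 3*(-10) - 3*(7) = 41; iterating: T(3)=41, T(4)=-190, T(5)=641, T(6)=-1975, T(7)=6443, T(8)=-20734, T(9)=66722, T(10)=-214975, T(11)=692318, T(12)=-2229727, T(13)=7181333, T(14)=-23128801, T(15)=74490782, T(16)=-239911966; answer -239911966
Part 2: U1 = -239911966; w = 7; total draws C(13,3) = 286; complement C(7,3) = 35; favorable 286 - 35 = 251; P = 251/286; answer 251/286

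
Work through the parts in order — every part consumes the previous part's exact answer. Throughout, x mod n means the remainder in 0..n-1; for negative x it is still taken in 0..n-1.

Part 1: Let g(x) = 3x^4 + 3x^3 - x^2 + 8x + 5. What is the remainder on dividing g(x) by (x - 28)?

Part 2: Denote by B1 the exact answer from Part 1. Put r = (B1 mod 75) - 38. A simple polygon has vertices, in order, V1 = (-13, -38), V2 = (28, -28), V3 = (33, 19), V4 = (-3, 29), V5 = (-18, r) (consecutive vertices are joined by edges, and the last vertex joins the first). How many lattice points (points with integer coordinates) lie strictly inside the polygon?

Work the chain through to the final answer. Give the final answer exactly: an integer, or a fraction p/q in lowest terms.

Part 1: remainder = value at the root: 3*(28)^4 + 3*(28)^3 - 1*(28)^2 + 8*(28)^1 + 5 = (1843968) + (65856) + (-784) + (224) + (5) = 1909269; answer 1909269
Part 2: B1 = 1909269; r = 31; cross terms: (-13*-28 - 28*-38)=1428, (28*19 - 33*-28)=1456, (33*29 - -3*19)=1014, (-3*31 - -18*29)=429, (-18*-38 - -13*31)=1087; twice the area = |5414| = 5414; area = 2707; boundary points = 1 + 1 + 2 + 1 + 1 = 6; strictly interior points = area - boundary/2 + 1 = 2705; answer 2705

2705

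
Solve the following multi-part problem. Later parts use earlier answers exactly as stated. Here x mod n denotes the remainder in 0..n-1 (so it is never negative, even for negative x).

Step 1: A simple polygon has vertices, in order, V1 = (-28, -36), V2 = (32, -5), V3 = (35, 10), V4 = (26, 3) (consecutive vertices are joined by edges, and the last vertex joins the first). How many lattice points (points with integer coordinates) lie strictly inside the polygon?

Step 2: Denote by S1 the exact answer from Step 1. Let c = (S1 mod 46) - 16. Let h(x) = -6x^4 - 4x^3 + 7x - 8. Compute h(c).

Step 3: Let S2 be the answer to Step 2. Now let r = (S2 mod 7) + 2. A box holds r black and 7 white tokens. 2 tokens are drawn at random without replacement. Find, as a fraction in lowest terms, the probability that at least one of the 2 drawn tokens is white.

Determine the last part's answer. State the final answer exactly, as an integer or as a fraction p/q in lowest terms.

Step 1: cross terms: (-28*-5 - 32*-36)=1292, (32*10 - 35*-5)=495, (35*3 - 26*10)=-155, (26*-36 - -28*3)=-852; twice the area = |780| = 780; area = 390; boundary points = 1 + 3 + 1 + 3 = 8; strictly interior points = area - boundary/2 + 1 = 387; answer 387
Step 2: S1 = 387; c = 3; -6*(3)^4 - 4*(3)^3 + 7*(3)^1 - 8 = (-486) + (-108) + (21) + (-8) = -581; answer -581
Step 3: S2 = -581; r = 2; total draws C(9,2) = 36; complement C(2,2) = 1; favorable 36 - 1 = 35; P = 35/36; answer 35/36

35/36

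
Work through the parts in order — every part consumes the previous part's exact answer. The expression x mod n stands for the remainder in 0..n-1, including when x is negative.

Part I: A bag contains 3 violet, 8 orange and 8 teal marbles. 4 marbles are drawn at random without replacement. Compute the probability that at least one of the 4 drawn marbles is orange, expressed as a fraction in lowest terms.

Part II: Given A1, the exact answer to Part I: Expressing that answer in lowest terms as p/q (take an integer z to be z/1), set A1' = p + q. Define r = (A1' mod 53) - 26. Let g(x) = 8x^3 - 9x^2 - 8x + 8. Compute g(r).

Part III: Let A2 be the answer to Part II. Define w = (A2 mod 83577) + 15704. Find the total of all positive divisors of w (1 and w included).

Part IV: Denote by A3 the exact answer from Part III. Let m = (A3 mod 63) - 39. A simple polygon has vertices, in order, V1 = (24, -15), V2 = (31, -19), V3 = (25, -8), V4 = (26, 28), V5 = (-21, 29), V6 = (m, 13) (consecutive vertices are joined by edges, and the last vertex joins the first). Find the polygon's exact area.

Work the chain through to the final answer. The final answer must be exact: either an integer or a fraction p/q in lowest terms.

1857/2

Part I: total draws C(19,4) = 3876; complement C(11,4) = 330; favorable 3876 - 330 = 3546; P = 591/646; answer 591/646
Part II: A1 = 591/646; threaded value p + q = 1237; r = -8; 8*(-8)^3 - 9*(-8)^2 - 8*(-8)^1 + 8 = (-4096) + (-576) + (64) + (8) = -4600; answer -4600
Part III: A2 = -4600; w = 94681; 94681 = 73 * 1297; sigma = (1 + 73) * (1 + 1297) = 74 * 1298 = 96052; answer 96052
Part IV: A3 = 96052; m = 1; cross terms: (24*-19 - 31*-15)=9, (31*-8 - 25*-19)=227, (25*28 - 26*-8)=908, (26*29 - -21*28)=1342, (-21*13 - 1*29)=-302, (1*-15 - 24*13)=-327; twice the area = |1857| = 1857; area = 1857/2; answer 1857/2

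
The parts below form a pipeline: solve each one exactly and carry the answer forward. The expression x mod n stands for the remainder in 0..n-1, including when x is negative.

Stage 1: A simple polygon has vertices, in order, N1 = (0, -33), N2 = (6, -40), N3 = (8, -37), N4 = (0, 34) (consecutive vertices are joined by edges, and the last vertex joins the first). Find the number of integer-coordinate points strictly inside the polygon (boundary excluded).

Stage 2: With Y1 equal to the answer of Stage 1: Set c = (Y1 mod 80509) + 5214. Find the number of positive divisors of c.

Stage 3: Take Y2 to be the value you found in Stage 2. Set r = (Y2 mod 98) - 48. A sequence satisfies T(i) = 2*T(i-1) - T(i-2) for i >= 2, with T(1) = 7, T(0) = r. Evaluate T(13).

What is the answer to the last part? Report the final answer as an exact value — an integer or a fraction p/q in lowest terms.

571

Stage 1: cross terms: (0*-40 - 6*-33)=198, (6*-37 - 8*-40)=98, (8*34 - 0*-37)=272, (0*-33 - 0*34)=0; twice the area = |568| = 568; area = 284; boundary points = 1 + 1 + 1 + 67 = 70; strictly interior points = area - boundary/2 + 1 = 250; answer 250
Stage 2: Y1 = 250; c = 5464; 5464 = 2^3 * 683; number of divisors = (3+1) * (1+1) = 8; answer 8
Stage 3: Y2 = 8; r = -40; T(2) = 2*(7) - 1*(-40) = 54; iterating: T(2)=54, T(3)=101, T(4)=148, T(5)=195, T(6)=242, T(7)=289, T(8)=336, T(9)=383, T(10)=430, T(11)=477, T(12)=524, T(13)=571; answer 571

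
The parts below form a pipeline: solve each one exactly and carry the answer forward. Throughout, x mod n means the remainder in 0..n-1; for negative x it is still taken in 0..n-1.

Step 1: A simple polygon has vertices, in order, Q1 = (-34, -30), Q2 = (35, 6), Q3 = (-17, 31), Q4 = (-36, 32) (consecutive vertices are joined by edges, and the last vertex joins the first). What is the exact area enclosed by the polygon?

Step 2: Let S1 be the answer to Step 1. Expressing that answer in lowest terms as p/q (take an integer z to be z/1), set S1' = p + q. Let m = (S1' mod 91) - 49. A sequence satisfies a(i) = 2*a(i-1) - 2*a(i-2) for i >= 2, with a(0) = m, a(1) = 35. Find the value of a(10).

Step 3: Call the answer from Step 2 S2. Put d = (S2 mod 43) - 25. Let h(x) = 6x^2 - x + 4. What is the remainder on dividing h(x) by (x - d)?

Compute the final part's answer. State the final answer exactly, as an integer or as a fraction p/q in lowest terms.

Step 1: cross terms: (-34*6 - 35*-30)=846, (35*31 - -17*6)=1187, (-17*32 - -36*31)=572, (-36*-30 - -34*32)=2168; twice the area = |4773| = 4773; area = 4773/2; answer 4773/2
Step 2: S1 = 4773/2; threaded value p + q = 4775; m = -6; a(2) = 2*(35) - 2*(-6) = 82; iterating: a(2)=82, a(3)=94, a(4)=24, a(5)=-140, a(6)=-328, a(7)=-376, a(8)=-96, a(9)=560, a(10)=1312; answer 1312
Step 3: S2 = 1312; d = -3; remainder = value at the root: 6*(-3)^2 - 1*(-3)^1 + 4 = (54) + (3) + (4) = 61; answer 61

61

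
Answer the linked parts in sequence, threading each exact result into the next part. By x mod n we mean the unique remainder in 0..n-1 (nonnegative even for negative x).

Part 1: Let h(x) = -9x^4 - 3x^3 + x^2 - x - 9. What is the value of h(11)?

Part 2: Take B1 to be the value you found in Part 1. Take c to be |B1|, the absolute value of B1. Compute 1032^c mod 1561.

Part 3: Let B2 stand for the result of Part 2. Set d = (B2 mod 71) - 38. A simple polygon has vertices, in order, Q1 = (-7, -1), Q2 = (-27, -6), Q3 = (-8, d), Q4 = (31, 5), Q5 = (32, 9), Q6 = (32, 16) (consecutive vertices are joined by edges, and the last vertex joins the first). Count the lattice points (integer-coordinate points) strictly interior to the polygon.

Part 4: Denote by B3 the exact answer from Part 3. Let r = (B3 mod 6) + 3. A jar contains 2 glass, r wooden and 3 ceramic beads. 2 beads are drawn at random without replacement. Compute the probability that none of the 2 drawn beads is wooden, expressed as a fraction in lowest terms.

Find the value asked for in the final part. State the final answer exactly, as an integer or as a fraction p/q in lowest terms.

Part 1: -9*(11)^4 - 3*(11)^3 + 1*(11)^2 - 1*(11)^1 - 9 = (-131769) + (-3993) + (121) + (-11) + (-9) = -135661; answer -135661
Part 2: B1 = -135661; c = 135661; squarings mod 1561: 1032^1=1032, 1032^2=422, 1032^4=130, 1032^8=1290, 1032^16=74, 1032^32=793, 1032^64=1327, 1032^128=121, 1032^256=592, 1032^512=800, 1032^1024=1551, 1032^2048=100, 1032^4096=634, 1032^8192=779, 1032^16384=1173, 1032^32768=688, 1032^65536=361, 1032^131072=758; 1032^135661 = 1032^1 * 1032^4 * 1032^8 * 1032^32 * 1032^64 * 1032^128 * 1032^256 * 1032^4096 * 1032^131072 = 451 (mod 1561); answer 451
Part 3: B2 = 451; d = -13; cross terms: (-7*-6 - -27*-1)=15, (-27*-13 - -8*-6)=303, (-8*5 - 31*-13)=363, (31*9 - 32*5)=119, (32*16 - 32*9)=224, (32*-1 - -7*16)=80; twice the area = |1104| = 1104; area = 552; boundary points = 5 + 1 + 3 + 1 + 7 + 1 = 18; strictly interior points = area - boundary/2 + 1 = 544; answer 544
Part 4: B3 = 544; r = 7; total draws C(12,2) = 66; favorable C(5,2) = 10; P = 5/33; answer 5/33

5/33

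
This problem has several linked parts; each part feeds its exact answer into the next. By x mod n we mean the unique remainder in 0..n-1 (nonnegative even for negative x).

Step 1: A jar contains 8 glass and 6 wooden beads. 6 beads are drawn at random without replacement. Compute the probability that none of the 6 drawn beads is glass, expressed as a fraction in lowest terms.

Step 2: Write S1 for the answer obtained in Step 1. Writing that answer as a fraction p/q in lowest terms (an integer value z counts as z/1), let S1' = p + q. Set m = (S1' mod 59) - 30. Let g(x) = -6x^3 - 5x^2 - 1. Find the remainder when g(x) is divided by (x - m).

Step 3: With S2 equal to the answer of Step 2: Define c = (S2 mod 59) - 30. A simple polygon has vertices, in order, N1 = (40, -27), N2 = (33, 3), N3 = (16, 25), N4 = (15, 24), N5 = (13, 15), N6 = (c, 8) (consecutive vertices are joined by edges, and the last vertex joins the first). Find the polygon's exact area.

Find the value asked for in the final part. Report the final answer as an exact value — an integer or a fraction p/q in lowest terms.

957

Step 1: total draws C(14,6) = 3003; favorable C(6,6) = 1; P = 1/3003; answer 1/3003
Step 2: S1 = 1/3003; threaded value p + q = 3004; m = 24; remainder = value at the root: -6*(24)^3 - 5*(24)^2 - 1 = (-82944) + (-2880) + (-1) = -85825; answer -85825
Step 3: S2 = -85825; c = -10; cross terms: (40*3 - 33*-27)=1011, (33*25 - 16*3)=777, (16*24 - 15*25)=9, (15*15 - 13*24)=-87, (13*8 - -10*15)=254, (-10*-27 - 40*8)=-50; twice the area = |1914| = 1914; area = 957; answer 957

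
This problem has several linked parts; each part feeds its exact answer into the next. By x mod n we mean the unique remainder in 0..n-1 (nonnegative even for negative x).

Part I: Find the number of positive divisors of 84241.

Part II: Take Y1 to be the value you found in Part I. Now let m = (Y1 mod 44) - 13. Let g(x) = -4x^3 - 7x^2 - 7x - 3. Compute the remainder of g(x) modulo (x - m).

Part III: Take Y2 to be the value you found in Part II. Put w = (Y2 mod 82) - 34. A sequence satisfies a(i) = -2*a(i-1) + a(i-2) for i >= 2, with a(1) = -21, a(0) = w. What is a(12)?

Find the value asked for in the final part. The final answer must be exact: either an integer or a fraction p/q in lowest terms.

273837

Part I: 84241 = 61 * 1381; number of divisors = (1+1) * (1+1) = 4; answer 4
Part II: Y1 = 4; m = -9; remainder = value at the root: -4*(-9)^3 - 7*(-9)^2 - 7*(-9)^1 - 3 = (2916) + (-567) + (63) + (-3) = 2409; answer 2409
Part III: Y2 = 2409; w = -3; a(2) = -2*(-21) + 1*(-3) = 39; iterating: a(2)=39, a(3)=-99, a(4)=237, a(5)=-573, a(6)=1383, a(7)=-3339, a(8)=8061, a(9)=-19461, a(10)=46983, a(11)=-113427, a(12)=273837; answer 273837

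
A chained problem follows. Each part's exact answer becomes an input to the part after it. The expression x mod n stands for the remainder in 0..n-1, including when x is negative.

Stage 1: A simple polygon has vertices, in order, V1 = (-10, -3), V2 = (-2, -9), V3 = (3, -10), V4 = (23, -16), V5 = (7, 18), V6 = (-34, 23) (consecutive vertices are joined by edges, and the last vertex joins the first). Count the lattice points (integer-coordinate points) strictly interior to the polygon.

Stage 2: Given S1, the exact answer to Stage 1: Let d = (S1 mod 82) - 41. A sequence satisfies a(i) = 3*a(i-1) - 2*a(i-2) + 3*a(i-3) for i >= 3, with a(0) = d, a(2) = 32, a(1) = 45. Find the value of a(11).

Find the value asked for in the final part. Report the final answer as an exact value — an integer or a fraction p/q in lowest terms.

Stage 1: cross terms: (-10*-9 - -2*-3)=84, (-2*-10 - 3*-9)=47, (3*-16 - 23*-10)=182, (23*18 - 7*-16)=526, (7*23 - -34*18)=773, (-34*-3 - -10*23)=332; twice the area = |1944| = 1944; area = 972; boundary points = 2 + 1 + 2 + 2 + 1 + 2 = 10; strictly interior points = area - boundary/2 + 1 = 968; answer 968
Stage 2: S1 = 968; d = 25; a(3) = 3*(32) - 2*(45) + 3*(25) = 81; iterating: a(3)=81, a(4)=314, a(5)=876, a(6)=2243, a(7)=5919, a(8)=15899, a(9)=42588, a(10)=113723, a(11)=303690; answer 303690

303690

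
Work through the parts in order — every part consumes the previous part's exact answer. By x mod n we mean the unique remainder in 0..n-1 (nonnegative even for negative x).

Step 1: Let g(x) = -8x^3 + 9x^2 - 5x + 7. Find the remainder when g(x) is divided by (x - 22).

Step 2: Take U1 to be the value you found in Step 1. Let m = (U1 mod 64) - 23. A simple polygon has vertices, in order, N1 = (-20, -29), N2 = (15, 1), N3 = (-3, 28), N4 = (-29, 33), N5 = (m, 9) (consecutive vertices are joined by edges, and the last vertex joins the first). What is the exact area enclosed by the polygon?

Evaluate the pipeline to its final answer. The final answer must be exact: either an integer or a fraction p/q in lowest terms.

Step 1: remainder = value at the root: -8*(22)^3 + 9*(22)^2 - 5*(22)^1 + 7 = (-85184) + (4356) + (-110) + (7) = -80931; answer -80931
Step 2: U1 = -80931; m = 6; cross terms: (-20*1 - 15*-29)=415, (15*28 - -3*1)=423, (-3*33 - -29*28)=713, (-29*9 - 6*33)=-459, (6*-29 - -20*9)=6; twice the area = |1098| = 1098; area = 549; answer 549

549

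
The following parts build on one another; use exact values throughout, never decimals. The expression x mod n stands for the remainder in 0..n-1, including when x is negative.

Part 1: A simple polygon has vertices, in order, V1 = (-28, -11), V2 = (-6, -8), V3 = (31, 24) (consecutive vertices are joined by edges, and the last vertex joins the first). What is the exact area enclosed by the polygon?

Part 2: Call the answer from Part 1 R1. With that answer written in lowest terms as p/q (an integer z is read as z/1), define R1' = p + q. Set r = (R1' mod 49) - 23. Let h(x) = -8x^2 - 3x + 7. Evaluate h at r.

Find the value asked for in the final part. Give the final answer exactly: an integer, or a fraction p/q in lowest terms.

Part 1: cross terms: (-28*-8 - -6*-11)=158, (-6*24 - 31*-8)=104, (31*-11 - -28*24)=331; twice the area = |593| = 593; area = 593/2; answer 593/2
Part 2: R1 = 593/2; threaded value p + q = 595; r = -16; -8*(-16)^2 - 3*(-16)^1 + 7 = (-2048) + (48) + (7) = -1993; answer -1993

-1993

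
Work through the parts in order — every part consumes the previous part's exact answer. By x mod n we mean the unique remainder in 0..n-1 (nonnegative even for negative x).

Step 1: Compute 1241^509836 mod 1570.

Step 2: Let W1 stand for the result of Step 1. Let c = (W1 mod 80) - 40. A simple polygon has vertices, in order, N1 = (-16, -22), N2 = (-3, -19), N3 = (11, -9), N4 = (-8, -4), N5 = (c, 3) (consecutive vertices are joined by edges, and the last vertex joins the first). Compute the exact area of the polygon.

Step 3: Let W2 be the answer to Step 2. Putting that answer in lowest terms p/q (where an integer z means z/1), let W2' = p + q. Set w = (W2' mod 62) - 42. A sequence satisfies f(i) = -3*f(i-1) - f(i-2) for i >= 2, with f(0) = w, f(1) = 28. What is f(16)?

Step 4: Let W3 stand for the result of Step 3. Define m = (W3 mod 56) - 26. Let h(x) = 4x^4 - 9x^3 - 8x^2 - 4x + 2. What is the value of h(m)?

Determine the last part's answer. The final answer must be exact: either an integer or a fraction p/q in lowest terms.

1029074

Step 1: squarings mod 1570: 1241^1=1241, 1241^2=1481, 1241^4=71, 1241^8=331, 1241^16=1231, 1241^32=311, 1241^64=951, 1241^128=81, 1241^256=281, 1241^512=461, 1241^1024=571, 1241^2048=1051, 1241^4096=891, 1241^8192=1031, 1241^16384=71, 1241^32768=331, 1241^65536=1231, 1241^131072=311, 1241^262144=951; 1241^509836 = 1241^4 * 1241^8 * 1241^128 * 1241^256 * 1241^512 * 1241^1024 * 1241^16384 * 1241^32768 * 1241^65536 * 1241^131072 * 1241^262144 = 911 (mod 1570); answer 911
Step 2: W1 = 911; c = -9; cross terms: (-16*-19 - -3*-22)=238, (-3*-9 - 11*-19)=236, (11*-4 - -8*-9)=-116, (-8*3 - -9*-4)=-60, (-9*-22 - -16*3)=246; twice the area = |544| = 544; area = 272; answer 272
Step 3: W2 = 272; threaded value p + q = 273; w = -17; f(2) = -3*(28) - 1*(-17) = -67; iterating: f(2)=-67, f(3)=173, f(4)=-452, f(5)=1183, f(6)=-3097, f(7)=8108, f(8)=-21227, f(9)=55573, f(10)=-145492, f(11)=380903, f(12)=-997217, f(13)=2610748, f(14)=-6835027, f(15)=17894333, f(16)=-46847972; answer -46847972
Step 4: W3 = -46847972; m = -22; 4*(-22)^4 - 9*(-22)^3 - 8*(-22)^2 - 4*(-22)^1 + 2 = (937024) + (95832) + (-3872) + (88) + (2) = 1029074; answer 1029074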